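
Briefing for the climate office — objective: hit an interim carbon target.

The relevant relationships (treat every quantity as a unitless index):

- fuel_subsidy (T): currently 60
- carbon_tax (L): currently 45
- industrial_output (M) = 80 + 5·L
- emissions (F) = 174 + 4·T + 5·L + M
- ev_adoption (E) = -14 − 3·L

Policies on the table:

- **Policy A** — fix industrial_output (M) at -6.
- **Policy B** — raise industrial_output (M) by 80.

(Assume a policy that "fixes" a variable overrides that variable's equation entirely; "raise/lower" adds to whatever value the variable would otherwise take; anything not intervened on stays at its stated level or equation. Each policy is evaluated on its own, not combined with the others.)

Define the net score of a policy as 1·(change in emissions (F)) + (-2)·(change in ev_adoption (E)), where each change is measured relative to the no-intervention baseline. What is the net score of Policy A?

Baseline:
  T = 60
  L = 45
  M = 80 + 5·45 = 305
  F = 174 + 4·60 + 5·45 + 305 = 944
  E = -14 − 3·45 = -149
Policy A (M := -6):
  T = 60
  L = 45
  M = -6
  F = 174 + 4·60 + 5·45 + (-6) = 633
  E = -14 − 3·45 = -149
ΔF = 633 − 944 = -311; ΔE = -149 − (-149) = 0
Score = 1·(-311) + (-2)·0 = -311

-311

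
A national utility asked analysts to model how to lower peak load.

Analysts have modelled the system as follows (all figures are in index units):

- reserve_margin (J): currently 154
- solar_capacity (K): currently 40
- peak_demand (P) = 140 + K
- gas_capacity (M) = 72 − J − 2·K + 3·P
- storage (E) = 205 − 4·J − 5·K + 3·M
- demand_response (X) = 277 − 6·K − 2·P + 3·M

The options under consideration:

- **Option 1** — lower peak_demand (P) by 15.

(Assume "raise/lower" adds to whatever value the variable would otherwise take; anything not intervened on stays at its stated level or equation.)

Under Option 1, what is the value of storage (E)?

388

Option 1 (P − 15):
  J = 154
  K = 40
  P = 140 + 40 (−15 from intervention) = 165
  M = 72 − 154 − 2·40 + 3·165 = 333
  E = 205 − 4·154 − 5·40 + 3·333 = 388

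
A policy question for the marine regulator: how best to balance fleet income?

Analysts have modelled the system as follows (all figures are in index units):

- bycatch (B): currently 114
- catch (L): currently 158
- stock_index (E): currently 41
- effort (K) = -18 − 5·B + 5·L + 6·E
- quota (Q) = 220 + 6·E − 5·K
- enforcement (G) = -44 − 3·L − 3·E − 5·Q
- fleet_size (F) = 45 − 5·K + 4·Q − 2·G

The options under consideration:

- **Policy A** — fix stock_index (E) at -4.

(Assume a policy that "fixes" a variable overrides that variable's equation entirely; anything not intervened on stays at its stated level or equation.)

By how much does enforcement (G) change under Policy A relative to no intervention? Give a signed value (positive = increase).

-5265

Baseline:
  B = 114
  L = 158
  E = 41
  K = -18 − 5·114 + 5·158 + 6·41 = 448
  Q = 220 + 6·41 − 5·448 = -1774
  G = -44 − 3·158 − 3·41 − 5·(-1774) = 8229
Policy A (E := -4):
  B = 114
  L = 158
  E = -4
  K = -18 − 5·114 + 5·158 + 6·(-4) = 178
  Q = 220 + 6·(-4) − 5·178 = -694
  G = -44 − 3·158 − 3·(-4) − 5·(-694) = 2964
Change in G: 2964 − 8229 = -5265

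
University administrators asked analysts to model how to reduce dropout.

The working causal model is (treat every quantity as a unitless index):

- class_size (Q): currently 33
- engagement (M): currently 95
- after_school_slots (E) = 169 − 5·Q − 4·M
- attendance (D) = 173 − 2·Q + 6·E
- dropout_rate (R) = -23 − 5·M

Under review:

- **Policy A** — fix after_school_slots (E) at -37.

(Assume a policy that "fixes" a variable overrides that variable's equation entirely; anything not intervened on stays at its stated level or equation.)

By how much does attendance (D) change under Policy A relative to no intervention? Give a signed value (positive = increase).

2034

Baseline:
  Q = 33
  M = 95
  E = 169 − 5·33 − 4·95 = -376
  D = 173 − 2·33 + 6·(-376) = -2149
Policy A (E := -37):
  Q = 33
  M = 95
  E = -37
  D = 173 − 2·33 + 6·(-37) = -115
Change in D: -115 − (-2149) = 2034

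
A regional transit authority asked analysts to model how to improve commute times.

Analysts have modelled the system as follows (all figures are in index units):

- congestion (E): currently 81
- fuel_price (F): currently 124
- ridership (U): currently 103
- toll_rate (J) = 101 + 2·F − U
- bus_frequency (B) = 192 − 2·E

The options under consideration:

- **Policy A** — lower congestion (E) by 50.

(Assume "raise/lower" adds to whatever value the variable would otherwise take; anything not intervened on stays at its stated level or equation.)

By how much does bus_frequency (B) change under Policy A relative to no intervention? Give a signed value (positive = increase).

100

Baseline:
  E = 81
  B = 192 − 2·81 = 30
Policy A (E − 50):
  E = 81 − 50 = 31
  B = 192 − 2·31 = 130
Change in B: 130 − 30 = 100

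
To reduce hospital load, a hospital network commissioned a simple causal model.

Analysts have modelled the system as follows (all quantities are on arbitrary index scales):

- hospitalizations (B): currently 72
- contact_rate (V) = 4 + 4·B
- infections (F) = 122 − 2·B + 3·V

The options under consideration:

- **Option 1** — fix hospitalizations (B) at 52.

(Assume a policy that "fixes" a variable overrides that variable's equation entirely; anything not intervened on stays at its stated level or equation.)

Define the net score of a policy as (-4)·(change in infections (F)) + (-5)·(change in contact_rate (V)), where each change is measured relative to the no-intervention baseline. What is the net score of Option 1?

1200

Baseline:
  B = 72
  V = 4 + 4·72 = 292
  F = 122 − 2·72 + 3·292 = 854
Option 1 (B := 52):
  B = 52
  V = 4 + 4·52 = 212
  F = 122 − 2·52 + 3·212 = 654
ΔF = 654 − 854 = -200; ΔV = 212 − 292 = -80
Score = (-4)·(-200) + (-5)·(-80) = 1200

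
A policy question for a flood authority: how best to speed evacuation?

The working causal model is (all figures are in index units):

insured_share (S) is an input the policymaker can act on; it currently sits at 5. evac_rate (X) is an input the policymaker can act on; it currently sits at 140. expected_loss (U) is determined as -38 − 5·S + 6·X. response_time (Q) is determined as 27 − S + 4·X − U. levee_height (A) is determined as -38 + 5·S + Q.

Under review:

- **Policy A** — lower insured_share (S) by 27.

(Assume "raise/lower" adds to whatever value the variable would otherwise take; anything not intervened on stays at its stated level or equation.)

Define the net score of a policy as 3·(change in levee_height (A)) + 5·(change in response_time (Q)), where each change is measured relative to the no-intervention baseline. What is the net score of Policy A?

Baseline:
  S = 5
  X = 140
  U = -38 − 5·5 + 6·140 = 777
  Q = 27 − 5 + 4·140 − 777 = -195
  A = -38 + 5·5 + (-195) = -208
Policy A (S − 27):
  S = 5 − 27 = -22
  X = 140
  U = -38 − 5·(-22) + 6·140 = 912
  Q = 27 − (-22) + 4·140 − 912 = -303
  A = -38 + 5·(-22) + (-303) = -451
ΔA = -451 − (-208) = -243; ΔQ = -303 − (-195) = -108
Score = 3·(-243) + 5·(-108) = -1269

-1269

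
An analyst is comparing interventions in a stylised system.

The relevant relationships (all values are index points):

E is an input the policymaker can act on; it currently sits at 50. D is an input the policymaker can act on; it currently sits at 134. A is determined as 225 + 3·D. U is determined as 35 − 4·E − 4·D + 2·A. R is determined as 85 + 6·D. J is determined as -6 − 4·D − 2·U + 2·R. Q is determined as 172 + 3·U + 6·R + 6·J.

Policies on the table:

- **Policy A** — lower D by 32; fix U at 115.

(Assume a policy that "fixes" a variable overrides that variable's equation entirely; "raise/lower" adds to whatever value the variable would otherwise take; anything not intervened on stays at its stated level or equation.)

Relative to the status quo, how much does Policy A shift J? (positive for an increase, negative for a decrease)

620

Baseline:
  E = 50
  D = 134
  A = 225 + 3·134 = 627
  U = 35 − 4·50 − 4·134 + 2·627 = 553
  R = 85 + 6·134 = 889
  J = -6 − 4·134 − 2·553 + 2·889 = 130
Policy A (D − 32, U := 115):
  E = 50
  D = 134 − 32 = 102
  A = 225 + 3·102 = 531
  U = 115
  R = 85 + 6·102 = 697
  J = -6 − 4·102 − 2·115 + 2·697 = 750
Change in J: 750 − 130 = 620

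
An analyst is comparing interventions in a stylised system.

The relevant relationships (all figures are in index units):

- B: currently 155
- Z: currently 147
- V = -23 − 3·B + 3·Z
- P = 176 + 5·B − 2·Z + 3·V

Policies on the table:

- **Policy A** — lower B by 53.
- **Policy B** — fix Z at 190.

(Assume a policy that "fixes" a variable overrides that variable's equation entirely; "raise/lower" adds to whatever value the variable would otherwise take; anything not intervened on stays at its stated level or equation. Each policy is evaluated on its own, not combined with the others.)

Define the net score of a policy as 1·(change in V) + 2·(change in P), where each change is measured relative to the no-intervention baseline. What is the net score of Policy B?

Baseline:
  B = 155
  Z = 147
  V = -23 − 3·155 + 3·147 = -47
  P = 176 + 5·155 − 2·147 + 3·(-47) = 516
Policy B (Z := 190):
  B = 155
  Z = 190
  V = -23 − 3·155 + 3·190 = 82
  P = 176 + 5·155 − 2·190 + 3·82 = 817
ΔV = 82 − (-47) = 129; ΔP = 817 − 516 = 301
Score = 1·129 + 2·301 = 731

731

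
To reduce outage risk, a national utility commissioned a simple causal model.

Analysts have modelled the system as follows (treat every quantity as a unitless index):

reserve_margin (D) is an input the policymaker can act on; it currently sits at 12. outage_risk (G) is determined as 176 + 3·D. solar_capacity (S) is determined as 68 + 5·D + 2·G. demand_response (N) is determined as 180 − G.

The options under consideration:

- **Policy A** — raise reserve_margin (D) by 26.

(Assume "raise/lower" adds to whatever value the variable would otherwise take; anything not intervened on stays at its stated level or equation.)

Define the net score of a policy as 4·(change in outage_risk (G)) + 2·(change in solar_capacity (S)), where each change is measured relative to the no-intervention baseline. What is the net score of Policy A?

Baseline:
  D = 12
  G = 176 + 3·12 = 212
  S = 68 + 5·12 + 2·212 = 552
Policy A (D + 26):
  D = 12 + 26 = 38
  G = 176 + 3·38 = 290
  S = 68 + 5·38 + 2·290 = 838
ΔG = 290 − 212 = 78; ΔS = 838 − 552 = 286
Score = 4·78 + 2·286 = 884

884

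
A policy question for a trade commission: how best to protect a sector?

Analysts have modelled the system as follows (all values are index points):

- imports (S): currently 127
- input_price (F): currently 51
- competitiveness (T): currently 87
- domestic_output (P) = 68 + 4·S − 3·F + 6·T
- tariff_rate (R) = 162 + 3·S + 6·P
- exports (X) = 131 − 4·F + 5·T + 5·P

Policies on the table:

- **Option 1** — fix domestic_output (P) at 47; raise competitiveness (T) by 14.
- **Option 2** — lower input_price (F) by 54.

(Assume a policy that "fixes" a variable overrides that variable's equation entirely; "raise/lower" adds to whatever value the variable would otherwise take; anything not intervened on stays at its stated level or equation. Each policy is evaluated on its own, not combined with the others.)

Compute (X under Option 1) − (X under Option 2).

Option 1 (P := 47, T + 14):
  S = 127
  F = 51
  T = 87 + 14 = 101
  P = 47
  X = 131 − 4·51 + 5·101 + 5·47 = 667
Option 2 (F − 54):
  S = 127
  F = 51 − 54 = -3
  T = 87
  P = 68 + 4·127 − 3·(-3) + 6·87 = 1107
  X = 131 − 4·(-3) + 5·87 + 5·1107 = 6113
X: 667 − 6113 = -5446

-5446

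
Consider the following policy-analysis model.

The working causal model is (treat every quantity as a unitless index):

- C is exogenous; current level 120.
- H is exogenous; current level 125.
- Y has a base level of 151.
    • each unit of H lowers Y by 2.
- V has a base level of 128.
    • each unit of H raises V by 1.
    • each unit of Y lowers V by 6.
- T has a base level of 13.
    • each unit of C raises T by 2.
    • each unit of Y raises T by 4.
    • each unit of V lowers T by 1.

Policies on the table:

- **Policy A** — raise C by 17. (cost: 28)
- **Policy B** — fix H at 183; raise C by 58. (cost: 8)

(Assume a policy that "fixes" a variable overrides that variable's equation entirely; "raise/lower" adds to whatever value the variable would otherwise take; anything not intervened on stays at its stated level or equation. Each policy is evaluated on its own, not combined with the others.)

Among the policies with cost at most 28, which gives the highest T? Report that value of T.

-956

Policy A (C + 17):
  C = 120 + 17 = 137
  H = 125
  Y = 151 − 2·125 = -99
  V = 128 + 125 − 6·(-99) = 847
  T = 13 + 2·137 + 4·(-99) − 847 = -956
Policy B (H := 183, C + 58):
  C = 120 + 58 = 178
  H = 183
  Y = 151 − 2·183 = -215
  V = 128 + 183 − 6·(-215) = 1601
  T = 13 + 2·178 + 4·(-215) − 1601 = -2092
Comparing — Policy A: T=-956, Policy B: T=-2092. Highest is -956 (Policy A).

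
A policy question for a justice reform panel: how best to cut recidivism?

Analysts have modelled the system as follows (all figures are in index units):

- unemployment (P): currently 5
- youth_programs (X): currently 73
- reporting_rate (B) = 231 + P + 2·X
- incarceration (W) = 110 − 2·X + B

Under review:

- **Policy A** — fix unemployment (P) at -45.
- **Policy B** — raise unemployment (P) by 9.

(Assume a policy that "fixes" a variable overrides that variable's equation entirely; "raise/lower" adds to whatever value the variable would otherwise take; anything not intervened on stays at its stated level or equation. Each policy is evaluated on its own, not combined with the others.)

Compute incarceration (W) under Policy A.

Policy A (P := -45):
  P = -45
  X = 73
  B = 231 + (-45) + 2·73 = 332
  W = 110 − 2·73 + 332 = 296

296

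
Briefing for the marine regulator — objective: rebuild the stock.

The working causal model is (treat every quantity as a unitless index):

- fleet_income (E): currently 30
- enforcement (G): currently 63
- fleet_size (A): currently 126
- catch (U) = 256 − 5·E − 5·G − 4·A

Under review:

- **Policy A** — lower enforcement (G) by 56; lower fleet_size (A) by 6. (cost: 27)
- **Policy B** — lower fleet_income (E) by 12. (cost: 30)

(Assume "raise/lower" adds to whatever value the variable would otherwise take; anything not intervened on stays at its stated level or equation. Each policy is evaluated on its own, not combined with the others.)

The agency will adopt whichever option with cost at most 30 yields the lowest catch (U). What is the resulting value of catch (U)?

Policy A (G − 56, A − 6):
  E = 30
  G = 63 − 56 = 7
  A = 126 − 6 = 120
  U = 256 − 5·30 − 5·7 − 4·120 = -409
Policy B (E − 12):
  E = 30 − 12 = 18
  G = 63
  A = 126
  U = 256 − 5·18 − 5·63 − 4·126 = -653
Comparing — Policy A: U=-409, Policy B: U=-653. Lowest is -653 (Policy B).

-653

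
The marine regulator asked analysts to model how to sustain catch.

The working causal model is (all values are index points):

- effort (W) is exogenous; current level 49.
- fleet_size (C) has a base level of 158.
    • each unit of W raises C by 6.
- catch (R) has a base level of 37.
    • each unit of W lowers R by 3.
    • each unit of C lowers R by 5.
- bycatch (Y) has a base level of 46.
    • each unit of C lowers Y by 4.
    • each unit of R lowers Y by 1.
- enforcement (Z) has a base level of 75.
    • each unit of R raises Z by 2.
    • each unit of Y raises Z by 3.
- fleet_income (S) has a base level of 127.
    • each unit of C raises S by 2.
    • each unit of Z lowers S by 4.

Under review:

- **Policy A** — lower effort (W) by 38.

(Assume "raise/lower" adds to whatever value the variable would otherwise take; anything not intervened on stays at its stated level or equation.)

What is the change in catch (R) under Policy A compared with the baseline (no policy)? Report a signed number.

1254

Baseline:
  W = 49
  C = 158 + 6·49 = 452
  R = 37 − 3·49 − 5·452 = -2370
Policy A (W − 38):
  W = 49 − 38 = 11
  C = 158 + 6·11 = 224
  R = 37 − 3·11 − 5·224 = -1116
Change in R: -1116 − (-2370) = 1254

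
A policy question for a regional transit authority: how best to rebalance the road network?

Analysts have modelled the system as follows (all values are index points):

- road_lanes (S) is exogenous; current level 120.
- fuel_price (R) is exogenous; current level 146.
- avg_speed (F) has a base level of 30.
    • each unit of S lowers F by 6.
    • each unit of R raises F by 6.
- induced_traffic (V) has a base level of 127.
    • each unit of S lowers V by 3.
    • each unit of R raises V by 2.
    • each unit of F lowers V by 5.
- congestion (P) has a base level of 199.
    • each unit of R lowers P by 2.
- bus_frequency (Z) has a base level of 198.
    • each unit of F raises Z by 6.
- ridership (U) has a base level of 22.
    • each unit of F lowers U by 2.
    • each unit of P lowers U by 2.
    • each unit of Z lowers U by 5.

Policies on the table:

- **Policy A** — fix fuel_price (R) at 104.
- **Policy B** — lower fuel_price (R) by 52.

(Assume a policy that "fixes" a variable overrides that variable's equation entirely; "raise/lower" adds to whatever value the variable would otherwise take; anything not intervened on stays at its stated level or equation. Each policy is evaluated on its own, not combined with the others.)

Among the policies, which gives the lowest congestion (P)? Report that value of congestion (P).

-9

Policy A (R := 104):
  R = 104
  P = 199 − 2·104 = -9
Policy B (R − 52):
  R = 146 − 52 = 94
  P = 199 − 2·94 = 11
Comparing — Policy A: P=-9, Policy B: P=11. Lowest is -9 (Policy A).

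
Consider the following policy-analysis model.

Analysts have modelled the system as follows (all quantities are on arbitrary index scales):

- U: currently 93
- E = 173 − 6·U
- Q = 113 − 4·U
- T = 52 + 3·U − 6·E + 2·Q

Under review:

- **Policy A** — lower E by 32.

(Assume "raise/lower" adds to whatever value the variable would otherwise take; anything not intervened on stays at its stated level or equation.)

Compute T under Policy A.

2315

Policy A (E − 32):
  U = 93
  E = 173 − 6·93 (−32 from intervention) = -417
  Q = 113 − 4·93 = -259
  T = 52 + 3·93 − 6·(-417) + 2·(-259) = 2315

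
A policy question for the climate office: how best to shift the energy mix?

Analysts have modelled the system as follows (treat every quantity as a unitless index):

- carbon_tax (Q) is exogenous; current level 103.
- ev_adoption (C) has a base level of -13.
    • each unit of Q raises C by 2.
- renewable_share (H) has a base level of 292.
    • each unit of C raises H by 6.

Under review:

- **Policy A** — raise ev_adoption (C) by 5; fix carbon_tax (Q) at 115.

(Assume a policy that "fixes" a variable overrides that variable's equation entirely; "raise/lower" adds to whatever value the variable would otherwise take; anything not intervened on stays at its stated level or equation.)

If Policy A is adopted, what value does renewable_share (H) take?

Policy A (C + 5, Q := 115):
  Q = 115
  C = -13 + 2·115 (+5 from intervention) = 222
  H = 292 + 6·222 = 1624

1624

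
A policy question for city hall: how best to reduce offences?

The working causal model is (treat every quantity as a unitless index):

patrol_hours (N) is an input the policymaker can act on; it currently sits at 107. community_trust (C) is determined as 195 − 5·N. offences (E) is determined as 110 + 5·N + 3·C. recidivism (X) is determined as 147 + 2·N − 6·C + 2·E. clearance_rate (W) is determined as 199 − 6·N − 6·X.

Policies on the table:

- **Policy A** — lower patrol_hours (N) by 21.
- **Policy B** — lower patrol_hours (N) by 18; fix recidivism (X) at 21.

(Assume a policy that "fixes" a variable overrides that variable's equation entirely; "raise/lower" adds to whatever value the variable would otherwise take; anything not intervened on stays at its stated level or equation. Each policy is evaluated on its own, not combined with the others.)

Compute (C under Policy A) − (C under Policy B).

15

Policy A (N − 21):
  N = 107 − 21 = 86
  C = 195 − 5·86 = -235
Policy B (N − 18, X := 21):
  N = 107 − 18 = 89
  C = 195 − 5·89 = -250
C: -235 − (-250) = 15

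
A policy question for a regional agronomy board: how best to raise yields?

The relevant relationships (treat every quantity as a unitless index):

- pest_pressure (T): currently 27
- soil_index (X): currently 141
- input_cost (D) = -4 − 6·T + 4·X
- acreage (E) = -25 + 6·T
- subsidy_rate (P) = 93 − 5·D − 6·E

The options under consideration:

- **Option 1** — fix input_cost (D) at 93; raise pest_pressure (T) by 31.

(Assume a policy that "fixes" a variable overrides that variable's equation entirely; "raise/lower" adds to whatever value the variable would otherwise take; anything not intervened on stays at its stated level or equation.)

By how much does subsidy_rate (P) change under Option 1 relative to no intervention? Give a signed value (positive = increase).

Baseline:
  T = 27
  X = 141
  D = -4 − 6·27 + 4·141 = 398
  E = -25 + 6·27 = 137
  P = 93 − 5·398 − 6·137 = -2719
Option 1 (D := 93, T + 31):
  T = 27 + 31 = 58
  X = 141
  D = 93
  E = -25 + 6·58 = 323
  P = 93 − 5·93 − 6·323 = -2310
Change in P: -2310 − (-2719) = 409

409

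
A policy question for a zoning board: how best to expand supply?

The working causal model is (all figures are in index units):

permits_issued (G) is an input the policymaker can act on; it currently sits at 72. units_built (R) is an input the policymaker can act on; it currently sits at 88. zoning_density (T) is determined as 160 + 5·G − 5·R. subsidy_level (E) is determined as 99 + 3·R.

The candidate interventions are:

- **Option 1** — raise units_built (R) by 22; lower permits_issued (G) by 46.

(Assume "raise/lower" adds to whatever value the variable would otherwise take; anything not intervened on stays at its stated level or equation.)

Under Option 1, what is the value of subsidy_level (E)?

429

Option 1 (R + 22, G − 46):
  R = 88 + 22 = 110
  E = 99 + 3·110 = 429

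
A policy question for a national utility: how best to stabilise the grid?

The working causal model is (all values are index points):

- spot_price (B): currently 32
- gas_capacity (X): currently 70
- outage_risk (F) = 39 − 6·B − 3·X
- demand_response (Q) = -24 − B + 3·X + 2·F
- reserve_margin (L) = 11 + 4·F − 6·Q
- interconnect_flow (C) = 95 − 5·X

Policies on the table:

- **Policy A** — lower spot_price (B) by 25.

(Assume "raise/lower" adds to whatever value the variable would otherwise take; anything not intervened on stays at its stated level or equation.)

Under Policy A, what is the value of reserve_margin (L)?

641

Policy A (B − 25):
  B = 32 − 25 = 7
  X = 70
  F = 39 − 6·7 − 3·70 = -213
  Q = -24 − 7 + 3·70 + 2·(-213) = -247
  L = 11 + 4·(-213) − 6·(-247) = 641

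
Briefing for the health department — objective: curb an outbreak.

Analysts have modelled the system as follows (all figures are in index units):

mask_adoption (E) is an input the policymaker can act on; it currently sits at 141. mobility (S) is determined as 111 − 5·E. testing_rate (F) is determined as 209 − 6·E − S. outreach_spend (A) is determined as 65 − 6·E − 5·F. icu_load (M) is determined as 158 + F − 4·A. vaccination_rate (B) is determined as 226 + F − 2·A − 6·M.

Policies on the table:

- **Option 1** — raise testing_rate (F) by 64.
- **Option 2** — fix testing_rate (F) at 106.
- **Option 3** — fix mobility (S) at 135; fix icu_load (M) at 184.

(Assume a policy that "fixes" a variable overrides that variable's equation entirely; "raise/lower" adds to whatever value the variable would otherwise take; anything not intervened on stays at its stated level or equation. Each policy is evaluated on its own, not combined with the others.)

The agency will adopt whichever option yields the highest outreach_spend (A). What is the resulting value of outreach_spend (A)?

3079

Option 1 (F + 64):
  E = 141
  S = 111 − 5·141 = -594
  F = 209 − 6·141 − (-594) (+64 from intervention) = 21
  A = 65 − 6·141 − 5·21 = -886
Option 2 (F := 106):
  E = 141
  S = 111 − 5·141 = -594
  F = 106
  A = 65 − 6·141 − 5·106 = -1311
Option 3 (S := 135, M := 184):
  E = 141
  S = 135
  F = 209 − 6·141 − 135 = -772
  A = 65 − 6·141 − 5·(-772) = 3079
Comparing — Option 1: A=-886, Option 2: A=-1311, Option 3: A=3079. Highest is 3079 (Option 3).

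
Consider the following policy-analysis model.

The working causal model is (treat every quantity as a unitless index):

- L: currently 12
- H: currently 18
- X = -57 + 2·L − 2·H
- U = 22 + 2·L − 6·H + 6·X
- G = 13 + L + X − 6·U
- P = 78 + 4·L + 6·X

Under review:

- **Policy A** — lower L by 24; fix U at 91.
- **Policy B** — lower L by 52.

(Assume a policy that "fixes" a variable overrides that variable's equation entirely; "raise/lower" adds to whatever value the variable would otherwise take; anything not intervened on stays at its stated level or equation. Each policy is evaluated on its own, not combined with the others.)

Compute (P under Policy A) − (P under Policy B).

448

Policy A (L − 24, U := 91):
  L = 12 − 24 = -12
  H = 18
  X = -57 + 2·(-12) − 2·18 = -117
  P = 78 + 4·(-12) + 6·(-117) = -672
Policy B (L − 52):
  L = 12 − 52 = -40
  H = 18
  X = -57 + 2·(-40) − 2·18 = -173
  P = 78 + 4·(-40) + 6·(-173) = -1120
P: -672 − (-1120) = 448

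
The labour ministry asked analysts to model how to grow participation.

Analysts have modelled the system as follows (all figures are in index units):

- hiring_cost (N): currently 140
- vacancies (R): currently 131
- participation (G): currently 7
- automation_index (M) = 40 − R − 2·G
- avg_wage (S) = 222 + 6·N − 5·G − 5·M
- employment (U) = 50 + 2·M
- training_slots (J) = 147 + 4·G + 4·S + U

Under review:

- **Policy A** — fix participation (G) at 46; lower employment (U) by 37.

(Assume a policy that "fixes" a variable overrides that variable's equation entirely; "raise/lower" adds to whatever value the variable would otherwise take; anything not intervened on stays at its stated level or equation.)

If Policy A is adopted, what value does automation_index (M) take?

Policy A (G := 46, U − 37):
  R = 131
  G = 46
  M = 40 − 131 − 2·46 = -183

-183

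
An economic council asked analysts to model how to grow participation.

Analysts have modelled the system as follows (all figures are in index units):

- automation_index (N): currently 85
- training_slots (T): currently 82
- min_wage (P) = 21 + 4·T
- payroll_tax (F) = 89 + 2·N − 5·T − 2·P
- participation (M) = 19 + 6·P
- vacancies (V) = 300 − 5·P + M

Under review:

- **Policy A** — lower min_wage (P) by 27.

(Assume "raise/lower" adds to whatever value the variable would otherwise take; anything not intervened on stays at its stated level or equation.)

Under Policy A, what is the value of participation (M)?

Policy A (P − 27):
  T = 82
  P = 21 + 4·82 (−27 from intervention) = 322
  M = 19 + 6·322 = 1951

1951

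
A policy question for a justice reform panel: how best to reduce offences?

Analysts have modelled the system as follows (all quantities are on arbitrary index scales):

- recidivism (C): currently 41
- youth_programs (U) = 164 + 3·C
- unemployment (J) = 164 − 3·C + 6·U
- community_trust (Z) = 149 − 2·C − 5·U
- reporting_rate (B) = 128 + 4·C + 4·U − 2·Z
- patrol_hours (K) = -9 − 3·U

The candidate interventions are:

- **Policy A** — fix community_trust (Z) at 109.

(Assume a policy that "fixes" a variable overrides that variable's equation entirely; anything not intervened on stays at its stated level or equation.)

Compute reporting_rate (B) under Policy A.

Policy A (Z := 109):
  C = 41
  U = 164 + 3·41 = 287
  Z = 109
  B = 128 + 4·41 + 4·287 − 2·109 = 1222

1222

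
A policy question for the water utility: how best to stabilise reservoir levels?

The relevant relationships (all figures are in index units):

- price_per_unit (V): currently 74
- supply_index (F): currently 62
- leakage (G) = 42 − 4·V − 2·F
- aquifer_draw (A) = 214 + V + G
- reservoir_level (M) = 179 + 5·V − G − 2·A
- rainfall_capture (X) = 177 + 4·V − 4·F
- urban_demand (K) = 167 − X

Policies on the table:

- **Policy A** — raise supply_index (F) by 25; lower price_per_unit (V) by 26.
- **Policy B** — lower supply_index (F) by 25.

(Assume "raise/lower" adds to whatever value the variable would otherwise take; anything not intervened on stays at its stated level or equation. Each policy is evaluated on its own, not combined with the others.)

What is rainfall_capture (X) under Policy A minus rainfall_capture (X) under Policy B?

Policy A (F + 25, V − 26):
  V = 74 − 26 = 48
  F = 62 + 25 = 87
  X = 177 + 4·48 − 4·87 = 21
Policy B (F − 25):
  V = 74
  F = 62 − 25 = 37
  X = 177 + 4·74 − 4·37 = 325
X: 21 − 325 = -304

-304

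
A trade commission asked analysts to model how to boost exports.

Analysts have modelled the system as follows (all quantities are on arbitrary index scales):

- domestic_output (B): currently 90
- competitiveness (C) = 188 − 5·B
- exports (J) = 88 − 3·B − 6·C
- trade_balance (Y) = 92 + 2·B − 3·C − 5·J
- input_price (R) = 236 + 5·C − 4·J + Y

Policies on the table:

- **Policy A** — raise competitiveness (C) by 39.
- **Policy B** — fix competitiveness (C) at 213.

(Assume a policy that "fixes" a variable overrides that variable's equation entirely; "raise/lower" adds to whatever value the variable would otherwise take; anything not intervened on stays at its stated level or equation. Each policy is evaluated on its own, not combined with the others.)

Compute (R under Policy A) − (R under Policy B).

Policy A (C + 39):
  B = 90
  C = 188 − 5·90 (+39 from intervention) = -223
  J = 88 − 3·90 − 6·(-223) = 1156
  Y = 92 + 2·90 − 3·(-223) − 5·1156 = -4839
  R = 236 + 5·(-223) − 4·1156 + (-4839) = -10342
Policy B (C := 213):
  B = 90
  C = 213
  J = 88 − 3·90 − 6·213 = -1460
  Y = 92 + 2·90 − 3·213 − 5·(-1460) = 6933
  R = 236 + 5·213 − 4·(-1460) + 6933 = 14074
R: -10342 − 14074 = -24416

-24416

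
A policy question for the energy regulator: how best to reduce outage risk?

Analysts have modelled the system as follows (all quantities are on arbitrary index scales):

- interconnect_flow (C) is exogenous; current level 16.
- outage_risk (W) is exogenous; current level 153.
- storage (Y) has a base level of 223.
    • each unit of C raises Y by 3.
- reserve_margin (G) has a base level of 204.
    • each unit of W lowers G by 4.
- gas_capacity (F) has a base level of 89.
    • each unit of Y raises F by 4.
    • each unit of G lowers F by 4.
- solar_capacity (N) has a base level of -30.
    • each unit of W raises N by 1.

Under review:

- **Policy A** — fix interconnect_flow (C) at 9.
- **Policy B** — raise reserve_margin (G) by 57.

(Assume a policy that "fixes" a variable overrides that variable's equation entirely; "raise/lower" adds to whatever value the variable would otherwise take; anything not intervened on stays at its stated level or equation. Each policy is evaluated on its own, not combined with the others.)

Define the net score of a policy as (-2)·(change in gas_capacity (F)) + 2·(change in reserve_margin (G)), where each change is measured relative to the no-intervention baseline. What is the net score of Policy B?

Baseline:
  C = 16
  W = 153
  Y = 223 + 3·16 = 271
  G = 204 − 4·153 = -408
  F = 89 + 4·271 − 4·(-408) = 2805
Policy B (G + 57):
  C = 16
  W = 153
  Y = 223 + 3·16 = 271
  G = 204 − 4·153 (+57 from intervention) = -351
  F = 89 + 4·271 − 4·(-351) = 2577
ΔF = 2577 − 2805 = -228; ΔG = -351 − (-408) = 57
Score = (-2)·(-228) + 2·57 = 570

570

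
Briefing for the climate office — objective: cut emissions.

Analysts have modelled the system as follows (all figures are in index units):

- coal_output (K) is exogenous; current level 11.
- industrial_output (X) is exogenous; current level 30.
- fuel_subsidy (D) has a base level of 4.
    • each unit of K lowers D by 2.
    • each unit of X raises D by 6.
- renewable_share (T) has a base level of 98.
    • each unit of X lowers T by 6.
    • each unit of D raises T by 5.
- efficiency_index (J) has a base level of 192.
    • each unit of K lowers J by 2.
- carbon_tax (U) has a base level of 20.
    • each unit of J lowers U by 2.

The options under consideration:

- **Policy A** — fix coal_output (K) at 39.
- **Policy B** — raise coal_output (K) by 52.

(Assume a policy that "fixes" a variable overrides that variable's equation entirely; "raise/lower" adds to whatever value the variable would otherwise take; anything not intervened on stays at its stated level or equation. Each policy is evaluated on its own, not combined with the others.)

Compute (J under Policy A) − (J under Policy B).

48

Policy A (K := 39):
  K = 39
  J = 192 − 2·39 = 114
Policy B (K + 52):
  K = 11 + 52 = 63
  J = 192 − 2·63 = 66
J: 114 − 66 = 48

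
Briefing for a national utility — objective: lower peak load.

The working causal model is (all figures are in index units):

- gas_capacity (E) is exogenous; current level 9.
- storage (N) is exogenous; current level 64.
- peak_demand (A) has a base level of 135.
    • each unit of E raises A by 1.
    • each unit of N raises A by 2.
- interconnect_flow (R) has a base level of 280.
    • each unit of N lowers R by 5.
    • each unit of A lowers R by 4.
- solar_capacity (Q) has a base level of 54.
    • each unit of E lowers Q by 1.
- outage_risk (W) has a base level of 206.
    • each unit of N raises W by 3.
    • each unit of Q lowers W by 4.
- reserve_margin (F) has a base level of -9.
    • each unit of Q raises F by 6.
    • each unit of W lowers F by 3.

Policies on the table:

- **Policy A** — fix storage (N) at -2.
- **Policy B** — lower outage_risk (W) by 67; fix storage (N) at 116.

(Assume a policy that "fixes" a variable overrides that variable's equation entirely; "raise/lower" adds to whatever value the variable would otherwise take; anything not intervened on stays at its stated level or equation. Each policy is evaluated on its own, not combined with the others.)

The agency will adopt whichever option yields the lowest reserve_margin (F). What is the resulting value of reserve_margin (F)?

Policy A (N := -2):
  E = 9
  N = -2
  Q = 54 − 9 = 45
  W = 206 + 3·(-2) − 4·45 = 20
  F = -9 + 6·45 − 3·20 = 201
Policy B (W − 67, N := 116):
  E = 9
  N = 116
  Q = 54 − 9 = 45
  W = 206 + 3·116 − 4·45 (−67 from intervention) = 307
  F = -9 + 6·45 − 3·307 = -660
Comparing — Policy A: F=201, Policy B: F=-660. Lowest is -660 (Policy B).

-660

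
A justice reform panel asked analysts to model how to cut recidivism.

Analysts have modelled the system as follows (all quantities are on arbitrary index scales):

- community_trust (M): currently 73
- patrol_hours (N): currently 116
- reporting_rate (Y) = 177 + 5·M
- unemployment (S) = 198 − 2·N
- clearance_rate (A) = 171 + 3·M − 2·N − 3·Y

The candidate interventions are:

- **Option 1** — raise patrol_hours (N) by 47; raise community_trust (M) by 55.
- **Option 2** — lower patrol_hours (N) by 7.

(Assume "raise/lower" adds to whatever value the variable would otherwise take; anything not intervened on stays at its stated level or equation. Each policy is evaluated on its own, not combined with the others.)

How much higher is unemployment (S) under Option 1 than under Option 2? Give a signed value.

Option 1 (N + 47, M + 55):
  N = 116 + 47 = 163
  S = 198 − 2·163 = -128
Option 2 (N − 7):
  N = 116 − 7 = 109
  S = 198 − 2·109 = -20
S: -128 − (-20) = -108

-108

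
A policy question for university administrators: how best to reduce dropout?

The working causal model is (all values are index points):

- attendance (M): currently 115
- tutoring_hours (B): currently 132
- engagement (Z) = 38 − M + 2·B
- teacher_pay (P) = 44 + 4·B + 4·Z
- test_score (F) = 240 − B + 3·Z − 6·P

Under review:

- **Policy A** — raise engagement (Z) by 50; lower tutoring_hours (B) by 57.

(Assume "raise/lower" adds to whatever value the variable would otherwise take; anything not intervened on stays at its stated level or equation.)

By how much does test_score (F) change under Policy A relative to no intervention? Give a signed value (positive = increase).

Baseline:
  M = 115
  B = 132
  Z = 38 − 115 + 2·132 = 187
  P = 44 + 4·132 + 4·187 = 1320
  F = 240 − 132 + 3·187 − 6·1320 = -7251
Policy A (Z + 50, B − 57):
  M = 115
  B = 132 − 57 = 75
  Z = 38 − 115 + 2·75 (+50 from intervention) = 123
  P = 44 + 4·75 + 4·123 = 836
  F = 240 − 75 + 3·123 − 6·836 = -4482
Change in F: -4482 − (-7251) = 2769

2769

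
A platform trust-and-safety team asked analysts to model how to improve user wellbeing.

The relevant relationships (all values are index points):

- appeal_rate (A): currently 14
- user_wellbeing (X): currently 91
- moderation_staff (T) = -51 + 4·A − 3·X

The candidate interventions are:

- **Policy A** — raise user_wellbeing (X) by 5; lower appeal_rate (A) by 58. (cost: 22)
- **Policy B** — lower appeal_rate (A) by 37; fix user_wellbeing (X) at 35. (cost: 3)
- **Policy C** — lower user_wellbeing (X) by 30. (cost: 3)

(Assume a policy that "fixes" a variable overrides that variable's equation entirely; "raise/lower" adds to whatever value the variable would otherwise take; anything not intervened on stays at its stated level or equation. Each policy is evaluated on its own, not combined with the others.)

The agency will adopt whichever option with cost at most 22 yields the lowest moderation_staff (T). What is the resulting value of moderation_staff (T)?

-515

Policy A (X + 5, A − 58):
  A = 14 − 58 = -44
  X = 91 + 5 = 96
  T = -51 + 4·(-44) − 3·96 = -515
Policy B (A − 37, X := 35):
  A = 14 − 37 = -23
  X = 35
  T = -51 + 4·(-23) − 3·35 = -248
Policy C (X − 30):
  A = 14
  X = 91 − 30 = 61
  T = -51 + 4·14 − 3·61 = -178
Comparing — Policy A: T=-515, Policy B: T=-248, Policy C: T=-178. Lowest is -515 (Policy A).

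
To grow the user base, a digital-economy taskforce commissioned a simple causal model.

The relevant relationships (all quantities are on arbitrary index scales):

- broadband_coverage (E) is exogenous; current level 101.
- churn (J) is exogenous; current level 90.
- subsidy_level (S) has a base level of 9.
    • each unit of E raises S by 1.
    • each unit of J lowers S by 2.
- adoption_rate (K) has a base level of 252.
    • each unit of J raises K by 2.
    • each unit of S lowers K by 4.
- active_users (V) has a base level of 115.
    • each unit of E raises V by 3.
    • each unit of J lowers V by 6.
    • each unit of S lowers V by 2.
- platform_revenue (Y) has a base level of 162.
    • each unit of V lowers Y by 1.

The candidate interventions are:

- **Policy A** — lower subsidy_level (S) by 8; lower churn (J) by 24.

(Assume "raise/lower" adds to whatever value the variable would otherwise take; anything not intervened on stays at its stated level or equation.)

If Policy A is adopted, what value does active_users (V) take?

82

Policy A (S − 8, J − 24):
  E = 101
  J = 90 − 24 = 66
  S = 9 + 101 − 2·66 (−8 from intervention) = -30
  V = 115 + 3·101 − 6·66 − 2·(-30) = 82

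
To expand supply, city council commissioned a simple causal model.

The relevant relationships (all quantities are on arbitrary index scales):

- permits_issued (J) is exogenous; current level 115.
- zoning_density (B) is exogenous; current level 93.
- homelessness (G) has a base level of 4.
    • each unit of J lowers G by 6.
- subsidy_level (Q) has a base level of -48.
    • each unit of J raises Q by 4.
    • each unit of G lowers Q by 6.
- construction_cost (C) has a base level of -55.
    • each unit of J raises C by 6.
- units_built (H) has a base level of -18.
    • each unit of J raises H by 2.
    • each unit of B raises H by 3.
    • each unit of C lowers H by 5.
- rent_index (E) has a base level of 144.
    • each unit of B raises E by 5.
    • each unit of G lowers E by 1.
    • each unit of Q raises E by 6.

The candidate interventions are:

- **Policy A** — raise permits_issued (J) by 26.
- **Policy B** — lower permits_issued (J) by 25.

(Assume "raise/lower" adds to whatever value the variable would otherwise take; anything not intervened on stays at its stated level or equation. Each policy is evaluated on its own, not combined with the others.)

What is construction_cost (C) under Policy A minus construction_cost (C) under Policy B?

Policy A (J + 26):
  J = 115 + 26 = 141
  C = -55 + 6·141 = 791
Policy B (J − 25):
  J = 115 − 25 = 90
  C = -55 + 6·90 = 485
C: 791 − 485 = 306

306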